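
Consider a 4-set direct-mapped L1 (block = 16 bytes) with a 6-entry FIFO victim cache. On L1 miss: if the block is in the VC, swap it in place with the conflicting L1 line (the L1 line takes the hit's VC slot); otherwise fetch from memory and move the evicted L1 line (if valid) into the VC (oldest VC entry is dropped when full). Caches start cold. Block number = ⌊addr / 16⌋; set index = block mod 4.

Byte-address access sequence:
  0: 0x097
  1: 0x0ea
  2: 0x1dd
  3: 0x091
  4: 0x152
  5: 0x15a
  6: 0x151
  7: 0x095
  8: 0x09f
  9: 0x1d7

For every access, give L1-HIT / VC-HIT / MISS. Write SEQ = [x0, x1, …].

SEQ = [MISS, MISS, MISS, VC-HIT, MISS, L1-HIT, L1-HIT, VC-HIT, L1-HIT, VC-HIT]

#0 0x97→b9/s1 MISS; vc=[]
#1 0xea→b14/s2 MISS; vc=[]
#2 0x1dd→b29/s1 MISS; vc=[9]
#3 0x91→b9/s1 VC-HIT; vc=[29]
#4 0x152→b21/s1 MISS; vc=[29,9]
#5 0x15a→b21/s1 L1-HIT; vc=[29,9]
#6 0x151→b21/s1 L1-HIT; vc=[29,9]
#7 0x95→b9/s1 VC-HIT; vc=[29,21]
#8 0x9f→b9/s1 L1-HIT; vc=[29,21]
#9 0x1d7→b29/s1 VC-HIT; vc=[9,21]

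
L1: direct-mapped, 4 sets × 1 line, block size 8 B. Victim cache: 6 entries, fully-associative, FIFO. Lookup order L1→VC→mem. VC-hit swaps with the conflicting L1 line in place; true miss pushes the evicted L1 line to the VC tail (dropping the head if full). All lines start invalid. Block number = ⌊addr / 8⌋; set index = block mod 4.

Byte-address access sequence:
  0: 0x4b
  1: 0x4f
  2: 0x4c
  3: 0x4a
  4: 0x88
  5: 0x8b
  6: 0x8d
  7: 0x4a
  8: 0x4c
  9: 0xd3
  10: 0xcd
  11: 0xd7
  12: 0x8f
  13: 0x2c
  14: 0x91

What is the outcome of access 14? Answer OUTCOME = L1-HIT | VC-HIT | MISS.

0: 0x4b (blk 9, set 1) → MISS  vc=[]
1: 0x4f (blk 9, set 1) → L1-HIT  vc=[]
2: 0x4c (blk 9, set 1) → L1-HIT  vc=[]
3: 0x4a (blk 9, set 1) → L1-HIT  vc=[]
4: 0x88 (blk 17, set 1) → MISS  vc=[9]
5: 0x8b (blk 17, set 1) → L1-HIT  vc=[9]
6: 0x8d (blk 17, set 1) → L1-HIT  vc=[9]
7: 0x4a (blk 9, set 1) → VC-HIT  vc=[17]
8: 0x4c (blk 9, set 1) → L1-HIT  vc=[17]
9: 0xd3 (blk 26, set 2) → MISS  vc=[17]
10: 0xcd (blk 25, set 1) → MISS  vc=[17, 9]
11: 0xd7 (blk 26, set 2) → L1-HIT  vc=[17, 9]
12: 0x8f (blk 17, set 1) → VC-HIT  vc=[25, 9]
13: 0x2c (blk 5, set 1) → MISS  vc=[25, 9, 17]
14: 0x91 (blk 18, set 2) → MISS  vc=[25, 9, 17, 26]

OUTCOME = MISS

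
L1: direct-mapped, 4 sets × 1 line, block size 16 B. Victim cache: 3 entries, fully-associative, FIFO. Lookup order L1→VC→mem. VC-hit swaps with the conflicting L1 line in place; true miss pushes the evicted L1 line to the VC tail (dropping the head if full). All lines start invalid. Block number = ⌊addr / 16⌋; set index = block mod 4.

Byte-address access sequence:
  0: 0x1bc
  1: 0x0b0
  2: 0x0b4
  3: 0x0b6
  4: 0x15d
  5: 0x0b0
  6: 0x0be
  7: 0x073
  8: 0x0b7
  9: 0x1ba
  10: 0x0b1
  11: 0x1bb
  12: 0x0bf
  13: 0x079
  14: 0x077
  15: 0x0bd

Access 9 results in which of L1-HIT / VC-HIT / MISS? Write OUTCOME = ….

OUTCOME = VC-HIT

#0 0x1bc→b27/s3 MISS; vc=[]
#1 0xb0→b11/s3 MISS; vc=[27]
#2 0xb4→b11/s3 L1-HIT; vc=[27]
#3 0xb6→b11/s3 L1-HIT; vc=[27]
#4 0x15d→b21/s1 MISS; vc=[27]
#5 0xb0→b11/s3 L1-HIT; vc=[27]
#6 0xbe→b11/s3 L1-HIT; vc=[27]
#7 0x73→b7/s3 MISS; vc=[27,11]
#8 0xb7→b11/s3 VC-HIT; vc=[27,7]
#9 0x1ba→b27/s3 VC-HIT; vc=[11,7]
#10 0xb1→b11/s3 VC-HIT; vc=[27,7]
#11 0x1bb→b27/s3 VC-HIT; vc=[11,7]
#12 0xbf→b11/s3 VC-HIT; vc=[27,7]
#13 0x79→b7/s3 VC-HIT; vc=[27,11]
#14 0x77→b7/s3 L1-HIT; vc=[27,11]
#15 0xbd→b11/s3 VC-HIT; vc=[27,7]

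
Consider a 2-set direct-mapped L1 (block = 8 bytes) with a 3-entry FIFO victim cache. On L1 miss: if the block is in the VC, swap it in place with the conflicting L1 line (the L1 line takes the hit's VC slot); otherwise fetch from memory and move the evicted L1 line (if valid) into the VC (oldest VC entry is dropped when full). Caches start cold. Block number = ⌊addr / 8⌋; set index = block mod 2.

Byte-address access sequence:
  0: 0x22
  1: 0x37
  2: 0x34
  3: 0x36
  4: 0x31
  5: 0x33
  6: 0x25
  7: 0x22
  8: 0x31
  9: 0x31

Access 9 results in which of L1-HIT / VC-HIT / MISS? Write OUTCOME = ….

OUTCOME = L1-HIT

  [0] addr=0x22 blk=4 s=0: MISS | VC []
  [1] addr=0x37 blk=6 s=0: MISS | VC [4]
  [2] addr=0x34 blk=6 s=0: L1-HIT | VC [4]
  [3] addr=0x36 blk=6 s=0: L1-HIT | VC [4]
  [4] addr=0x31 blk=6 s=0: L1-HIT | VC [4]
  [5] addr=0x33 blk=6 s=0: L1-HIT | VC [4]
  [6] addr=0x25 blk=4 s=0: VC-HIT | VC [6]
  [7] addr=0x22 blk=4 s=0: L1-HIT | VC [6]
  [8] addr=0x31 blk=6 s=0: VC-HIT | VC [4]
  [9] addr=0x31 blk=6 s=0: L1-HIT | VC [4]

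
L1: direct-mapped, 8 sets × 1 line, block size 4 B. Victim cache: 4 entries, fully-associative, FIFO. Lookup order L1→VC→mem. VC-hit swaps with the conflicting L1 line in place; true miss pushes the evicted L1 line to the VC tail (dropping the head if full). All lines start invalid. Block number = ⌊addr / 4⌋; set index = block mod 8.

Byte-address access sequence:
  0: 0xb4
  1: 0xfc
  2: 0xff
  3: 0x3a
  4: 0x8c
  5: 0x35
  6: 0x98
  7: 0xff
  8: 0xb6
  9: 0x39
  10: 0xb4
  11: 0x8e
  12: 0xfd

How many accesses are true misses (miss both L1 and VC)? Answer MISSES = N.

MISSES = 6

  [0] addr=0xb4 blk=45 s=5: MISS | VC []
  [1] addr=0xfc blk=63 s=7: MISS | VC []
  [2] addr=0xff blk=63 s=7: L1-HIT | VC []
  [3] addr=0x3a blk=14 s=6: MISS | VC []
  [4] addr=0x8c blk=35 s=3: MISS | VC []
  [5] addr=0x35 blk=13 s=5: MISS | VC [45]
  [6] addr=0x98 blk=38 s=6: MISS | VC [45, 14]
  [7] addr=0xff blk=63 s=7: L1-HIT | VC [45, 14]
  [8] addr=0xb6 blk=45 s=5: VC-HIT | VC [13, 14]
  [9] addr=0x39 blk=14 s=6: VC-HIT | VC [13, 38]
  [10] addr=0xb4 blk=45 s=5: L1-HIT | VC [13, 38]
  [11] addr=0x8e blk=35 s=3: L1-HIT | VC [13, 38]
  [12] addr=0xfd blk=63 s=7: L1-HIT | VC [13, 38]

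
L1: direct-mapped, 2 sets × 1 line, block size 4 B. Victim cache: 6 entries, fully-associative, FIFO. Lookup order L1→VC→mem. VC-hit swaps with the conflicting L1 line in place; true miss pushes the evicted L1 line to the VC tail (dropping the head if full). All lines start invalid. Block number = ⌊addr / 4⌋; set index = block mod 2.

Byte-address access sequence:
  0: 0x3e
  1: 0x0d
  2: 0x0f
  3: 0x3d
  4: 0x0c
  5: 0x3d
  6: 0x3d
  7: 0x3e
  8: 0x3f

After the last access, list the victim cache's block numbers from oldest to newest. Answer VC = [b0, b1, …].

0: 0x3e (blk 15, set 1) → MISS  vc=[]
1: 0xd (blk 3, set 1) → MISS  vc=[15]
2: 0xf (blk 3, set 1) → L1-HIT  vc=[15]
3: 0x3d (blk 15, set 1) → VC-HIT  vc=[3]
4: 0xc (blk 3, set 1) → VC-HIT  vc=[15]
5: 0x3d (blk 15, set 1) → VC-HIT  vc=[3]
6: 0x3d (blk 15, set 1) → L1-HIT  vc=[3]
7: 0x3e (blk 15, set 1) → L1-HIT  vc=[3]
8: 0x3f (blk 15, set 1) → L1-HIT  vc=[3]

VC = [3]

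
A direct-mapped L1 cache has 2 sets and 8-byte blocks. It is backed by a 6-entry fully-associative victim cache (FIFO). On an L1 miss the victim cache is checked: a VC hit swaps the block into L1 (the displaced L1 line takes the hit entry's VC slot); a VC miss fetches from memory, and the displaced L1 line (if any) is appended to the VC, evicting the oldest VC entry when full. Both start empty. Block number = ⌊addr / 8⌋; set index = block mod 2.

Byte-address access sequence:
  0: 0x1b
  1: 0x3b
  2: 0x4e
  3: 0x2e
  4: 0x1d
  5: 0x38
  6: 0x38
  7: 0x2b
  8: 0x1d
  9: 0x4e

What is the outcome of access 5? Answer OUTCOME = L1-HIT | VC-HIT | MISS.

  [0] addr=0x1b blk=3 s=1: MISS | VC []
  [1] addr=0x3b blk=7 s=1: MISS | VC [3]
  [2] addr=0x4e blk=9 s=1: MISS | VC [3, 7]
  [3] addr=0x2e blk=5 s=1: MISS | VC [3, 7, 9]
  [4] addr=0x1d blk=3 s=1: VC-HIT | VC [5, 7, 9]
  [5] addr=0x38 blk=7 s=1: VC-HIT | VC [5, 3, 9]
  [6] addr=0x38 blk=7 s=1: L1-HIT | VC [5, 3, 9]
  [7] addr=0x2b blk=5 s=1: VC-HIT | VC [7, 3, 9]
  [8] addr=0x1d blk=3 s=1: VC-HIT | VC [7, 5, 9]
  [9] addr=0x4e blk=9 s=1: VC-HIT | VC [7, 5, 3]

OUTCOME = VC-HIT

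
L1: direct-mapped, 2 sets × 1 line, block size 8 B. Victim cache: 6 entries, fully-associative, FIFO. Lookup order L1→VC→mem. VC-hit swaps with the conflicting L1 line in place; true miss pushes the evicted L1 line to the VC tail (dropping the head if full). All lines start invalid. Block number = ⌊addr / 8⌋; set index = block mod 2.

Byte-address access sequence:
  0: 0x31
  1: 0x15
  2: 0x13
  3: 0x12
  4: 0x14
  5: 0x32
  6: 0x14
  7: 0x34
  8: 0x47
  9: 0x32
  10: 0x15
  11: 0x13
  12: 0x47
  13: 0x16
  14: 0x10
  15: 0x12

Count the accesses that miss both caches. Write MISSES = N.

0: 0x31 (blk 6, set 0) → MISS  vc=[]
1: 0x15 (blk 2, set 0) → MISS  vc=[6]
2: 0x13 (blk 2, set 0) → L1-HIT  vc=[6]
3: 0x12 (blk 2, set 0) → L1-HIT  vc=[6]
4: 0x14 (blk 2, set 0) → L1-HIT  vc=[6]
5: 0x32 (blk 6, set 0) → VC-HIT  vc=[2]
6: 0x14 (blk 2, set 0) → VC-HIT  vc=[6]
7: 0x34 (blk 6, set 0) → VC-HIT  vc=[2]
8: 0x47 (blk 8, set 0) → MISS  vc=[2, 6]
9: 0x32 (blk 6, set 0) → VC-HIT  vc=[2, 8]
10: 0x15 (blk 2, set 0) → VC-HIT  vc=[6, 8]
11: 0x13 (blk 2, set 0) → L1-HIT  vc=[6, 8]
12: 0x47 (blk 8, set 0) → VC-HIT  vc=[6, 2]
13: 0x16 (blk 2, set 0) → VC-HIT  vc=[6, 8]
14: 0x10 (blk 2, set 0) → L1-HIT  vc=[6, 8]
15: 0x12 (blk 2, set 0) → L1-HIT  vc=[6, 8]

MISSES = 3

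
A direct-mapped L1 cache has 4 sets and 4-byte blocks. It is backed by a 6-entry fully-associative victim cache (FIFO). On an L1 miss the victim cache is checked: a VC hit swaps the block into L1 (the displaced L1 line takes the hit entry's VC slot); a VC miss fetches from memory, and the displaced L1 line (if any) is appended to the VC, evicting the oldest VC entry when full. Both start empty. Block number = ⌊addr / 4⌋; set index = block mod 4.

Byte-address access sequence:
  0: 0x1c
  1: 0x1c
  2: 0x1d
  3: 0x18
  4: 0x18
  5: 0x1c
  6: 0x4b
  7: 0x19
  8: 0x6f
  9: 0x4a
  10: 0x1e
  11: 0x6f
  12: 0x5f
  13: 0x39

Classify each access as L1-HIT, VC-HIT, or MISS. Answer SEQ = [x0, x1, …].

0: 0x1c (blk 7, set 3) → MISS  vc=[]
1: 0x1c (blk 7, set 3) → L1-HIT  vc=[]
2: 0x1d (blk 7, set 3) → L1-HIT  vc=[]
3: 0x18 (blk 6, set 2) → MISS  vc=[]
4: 0x18 (blk 6, set 2) → L1-HIT  vc=[]
5: 0x1c (blk 7, set 3) → L1-HIT  vc=[]
6: 0x4b (blk 18, set 2) → MISS  vc=[6]
7: 0x19 (blk 6, set 2) → VC-HIT  vc=[18]
8: 0x6f (blk 27, set 3) → MISS  vc=[18, 7]
9: 0x4a (blk 18, set 2) → VC-HIT  vc=[6, 7]
10: 0x1e (blk 7, set 3) → VC-HIT  vc=[6, 27]
11: 0x6f (blk 27, set 3) → VC-HIT  vc=[6, 7]
12: 0x5f (blk 23, set 3) → MISS  vc=[6, 7, 27]
13: 0x39 (blk 14, set 2) → MISS  vc=[6, 7, 27, 18]

SEQ = [MISS, L1-HIT, L1-HIT, MISS, L1-HIT, L1-HIT, MISS, VC-HIT, MISS, VC-HIT, VC-HIT, VC-HIT, MISS, MISS]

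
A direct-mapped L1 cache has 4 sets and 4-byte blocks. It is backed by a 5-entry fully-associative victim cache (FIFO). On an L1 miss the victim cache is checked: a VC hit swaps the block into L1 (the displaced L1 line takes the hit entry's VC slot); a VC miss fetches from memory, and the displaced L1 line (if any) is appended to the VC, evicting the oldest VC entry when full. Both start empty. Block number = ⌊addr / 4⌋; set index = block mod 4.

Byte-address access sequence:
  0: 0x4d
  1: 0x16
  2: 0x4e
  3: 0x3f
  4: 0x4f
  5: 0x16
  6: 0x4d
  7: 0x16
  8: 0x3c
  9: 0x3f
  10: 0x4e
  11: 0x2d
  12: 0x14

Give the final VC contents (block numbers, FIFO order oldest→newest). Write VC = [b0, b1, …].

VC = [15, 19]

0: 0x4d (blk 19, set 3) → MISS  vc=[]
1: 0x16 (blk 5, set 1) → MISS  vc=[]
2: 0x4e (blk 19, set 3) → L1-HIT  vc=[]
3: 0x3f (blk 15, set 3) → MISS  vc=[19]
4: 0x4f (blk 19, set 3) → VC-HIT  vc=[15]
5: 0x16 (blk 5, set 1) → L1-HIT  vc=[15]
6: 0x4d (blk 19, set 3) → L1-HIT  vc=[15]
7: 0x16 (blk 5, set 1) → L1-HIT  vc=[15]
8: 0x3c (blk 15, set 3) → VC-HIT  vc=[19]
9: 0x3f (blk 15, set 3) → L1-HIT  vc=[19]
10: 0x4e (blk 19, set 3) → VC-HIT  vc=[15]
11: 0x2d (blk 11, set 3) → MISS  vc=[15, 19]
12: 0x14 (blk 5, set 1) → L1-HIT  vc=[15, 19]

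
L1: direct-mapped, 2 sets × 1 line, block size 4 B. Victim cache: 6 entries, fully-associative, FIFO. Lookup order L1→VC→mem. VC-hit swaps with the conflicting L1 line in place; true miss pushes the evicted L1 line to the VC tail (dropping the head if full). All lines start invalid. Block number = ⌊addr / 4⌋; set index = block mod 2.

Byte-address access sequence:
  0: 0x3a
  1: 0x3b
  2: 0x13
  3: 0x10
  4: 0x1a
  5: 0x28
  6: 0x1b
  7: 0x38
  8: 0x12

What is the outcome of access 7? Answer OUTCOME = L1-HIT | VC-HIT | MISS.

#0 0x3a→b14/s0 MISS; vc=[]
#1 0x3b→b14/s0 L1-HIT; vc=[]
#2 0x13→b4/s0 MISS; vc=[14]
#3 0x10→b4/s0 L1-HIT; vc=[14]
#4 0x1a→b6/s0 MISS; vc=[14,4]
#5 0x28→b10/s0 MISS; vc=[14,4,6]
#6 0x1b→b6/s0 VC-HIT; vc=[14,4,10]
#7 0x38→b14/s0 VC-HIT; vc=[6,4,10]
#8 0x12→b4/s0 VC-HIT; vc=[6,14,10]

OUTCOME = VC-HIT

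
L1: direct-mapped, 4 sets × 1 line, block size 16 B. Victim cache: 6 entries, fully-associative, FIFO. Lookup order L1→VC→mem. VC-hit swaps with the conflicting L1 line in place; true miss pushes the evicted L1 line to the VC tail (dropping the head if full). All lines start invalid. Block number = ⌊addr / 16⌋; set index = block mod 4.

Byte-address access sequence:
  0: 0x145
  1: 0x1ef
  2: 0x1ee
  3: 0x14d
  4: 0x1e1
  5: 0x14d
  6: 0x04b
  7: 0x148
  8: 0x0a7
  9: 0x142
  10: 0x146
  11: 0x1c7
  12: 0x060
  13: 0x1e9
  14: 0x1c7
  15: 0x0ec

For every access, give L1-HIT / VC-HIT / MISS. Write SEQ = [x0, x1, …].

  [0] addr=0x145 blk=20 s=0: MISS | VC []
  [1] addr=0x1ef blk=30 s=2: MISS | VC []
  [2] addr=0x1ee blk=30 s=2: L1-HIT | VC []
  [3] addr=0x14d blk=20 s=0: L1-HIT | VC []
  [4] addr=0x1e1 blk=30 s=2: L1-HIT | VC []
  [5] addr=0x14d blk=20 s=0: L1-HIT | VC []
  [6] addr=0x4b blk=4 s=0: MISS | VC [20]
  [7] addr=0x148 blk=20 s=0: VC-HIT | VC [4]
  [8] addr=0xa7 blk=10 s=2: MISS | VC [4, 30]
  [9] addr=0x142 blk=20 s=0: L1-HIT | VC [4, 30]
  [10] addr=0x146 blk=20 s=0: L1-HIT | VC [4, 30]
  [11] addr=0x1c7 blk=28 s=0: MISS | VC [4, 30, 20]
  [12] addr=0x60 blk=6 s=2: MISS | VC [4, 30, 20, 10]
  [13] addr=0x1e9 blk=30 s=2: VC-HIT | VC [4, 6, 20, 10]
  [14] addr=0x1c7 blk=28 s=0: L1-HIT | VC [4, 6, 20, 10]
  [15] addr=0xec blk=14 s=2: MISS | VC [4, 6, 20, 10, 30]

SEQ = [MISS, MISS, L1-HIT, L1-HIT, L1-HIT, L1-HIT, MISS, VC-HIT, MISS, L1-HIT, L1-HIT, MISS, MISS, VC-HIT, L1-HIT, MISS]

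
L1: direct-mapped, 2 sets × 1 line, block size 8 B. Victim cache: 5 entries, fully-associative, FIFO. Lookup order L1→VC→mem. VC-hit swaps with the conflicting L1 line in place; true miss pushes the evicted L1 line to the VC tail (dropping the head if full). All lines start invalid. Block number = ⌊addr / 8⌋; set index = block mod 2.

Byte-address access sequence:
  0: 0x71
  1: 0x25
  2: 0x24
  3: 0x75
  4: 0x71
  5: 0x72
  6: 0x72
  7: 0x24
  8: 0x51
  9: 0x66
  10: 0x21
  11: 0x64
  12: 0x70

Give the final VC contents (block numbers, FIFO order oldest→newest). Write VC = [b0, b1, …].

VC = [12, 4, 10]

0: 0x71 (blk 14, set 0) → MISS  vc=[]
1: 0x25 (blk 4, set 0) → MISS  vc=[14]
2: 0x24 (blk 4, set 0) → L1-HIT  vc=[14]
3: 0x75 (blk 14, set 0) → VC-HIT  vc=[4]
4: 0x71 (blk 14, set 0) → L1-HIT  vc=[4]
5: 0x72 (blk 14, set 0) → L1-HIT  vc=[4]
6: 0x72 (blk 14, set 0) → L1-HIT  vc=[4]
7: 0x24 (blk 4, set 0) → VC-HIT  vc=[14]
8: 0x51 (blk 10, set 0) → MISS  vc=[14, 4]
9: 0x66 (blk 12, set 0) → MISS  vc=[14, 4, 10]
10: 0x21 (blk 4, set 0) → VC-HIT  vc=[14, 12, 10]
11: 0x64 (blk 12, set 0) → VC-HIT  vc=[14, 4, 10]
12: 0x70 (blk 14, set 0) → VC-HIT  vc=[12, 4, 10]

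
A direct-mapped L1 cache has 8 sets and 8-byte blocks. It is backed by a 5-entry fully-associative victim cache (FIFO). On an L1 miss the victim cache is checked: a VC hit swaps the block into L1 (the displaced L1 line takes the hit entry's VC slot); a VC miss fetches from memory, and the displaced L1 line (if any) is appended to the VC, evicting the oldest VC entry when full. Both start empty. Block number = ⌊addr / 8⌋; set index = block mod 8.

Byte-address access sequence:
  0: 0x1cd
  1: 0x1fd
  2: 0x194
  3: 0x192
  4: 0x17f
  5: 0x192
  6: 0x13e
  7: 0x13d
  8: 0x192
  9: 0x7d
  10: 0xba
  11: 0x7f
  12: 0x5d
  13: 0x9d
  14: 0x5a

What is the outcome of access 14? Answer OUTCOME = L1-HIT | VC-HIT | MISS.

OUTCOME = VC-HIT

0: 0x1cd (blk 57, set 1) → MISS  vc=[]
1: 0x1fd (blk 63, set 7) → MISS  vc=[]
2: 0x194 (blk 50, set 2) → MISS  vc=[]
3: 0x192 (blk 50, set 2) → L1-HIT  vc=[]
4: 0x17f (blk 47, set 7) → MISS  vc=[63]
5: 0x192 (blk 50, set 2) → L1-HIT  vc=[63]
6: 0x13e (blk 39, set 7) → MISS  vc=[63, 47]
7: 0x13d (blk 39, set 7) → L1-HIT  vc=[63, 47]
8: 0x192 (blk 50, set 2) → L1-HIT  vc=[63, 47]
9: 0x7d (blk 15, set 7) → MISS  vc=[63, 47, 39]
10: 0xba (blk 23, set 7) → MISS  vc=[63, 47, 39, 15]
11: 0x7f (blk 15, set 7) → VC-HIT  vc=[63, 47, 39, 23]
12: 0x5d (blk 11, set 3) → MISS  vc=[63, 47, 39, 23]
13: 0x9d (blk 19, set 3) → MISS  vc=[63, 47, 39, 23, 11]
14: 0x5a (blk 11, set 3) → VC-HIT  vc=[63, 47, 39, 23, 19]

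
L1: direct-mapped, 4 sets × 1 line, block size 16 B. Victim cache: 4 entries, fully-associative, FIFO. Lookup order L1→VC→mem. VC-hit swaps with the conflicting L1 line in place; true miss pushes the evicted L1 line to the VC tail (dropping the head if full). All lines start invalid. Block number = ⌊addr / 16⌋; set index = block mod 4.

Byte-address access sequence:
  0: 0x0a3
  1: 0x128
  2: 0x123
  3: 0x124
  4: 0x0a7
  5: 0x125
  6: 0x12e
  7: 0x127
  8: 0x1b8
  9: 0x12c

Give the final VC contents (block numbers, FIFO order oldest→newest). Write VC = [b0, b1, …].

0: 0xa3 (blk 10, set 2) → MISS  vc=[]
1: 0x128 (blk 18, set 2) → MISS  vc=[10]
2: 0x123 (blk 18, set 2) → L1-HIT  vc=[10]
3: 0x124 (blk 18, set 2) → L1-HIT  vc=[10]
4: 0xa7 (blk 10, set 2) → VC-HIT  vc=[18]
5: 0x125 (blk 18, set 2) → VC-HIT  vc=[10]
6: 0x12e (blk 18, set 2) → L1-HIT  vc=[10]
7: 0x127 (blk 18, set 2) → L1-HIT  vc=[10]
8: 0x1b8 (blk 27, set 3) → MISS  vc=[10]
9: 0x12c (blk 18, set 2) → L1-HIT  vc=[10]

VC = [10]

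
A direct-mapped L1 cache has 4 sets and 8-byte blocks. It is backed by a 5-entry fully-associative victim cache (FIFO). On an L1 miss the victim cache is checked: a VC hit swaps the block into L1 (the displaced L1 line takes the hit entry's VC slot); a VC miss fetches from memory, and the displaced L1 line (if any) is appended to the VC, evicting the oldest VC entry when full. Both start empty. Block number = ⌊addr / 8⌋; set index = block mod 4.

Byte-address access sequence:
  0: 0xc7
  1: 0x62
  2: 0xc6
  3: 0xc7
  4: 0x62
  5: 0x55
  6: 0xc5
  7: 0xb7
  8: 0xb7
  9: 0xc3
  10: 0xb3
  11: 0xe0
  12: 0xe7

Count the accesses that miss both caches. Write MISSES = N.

#0 0xc7→b24/s0 MISS; vc=[]
#1 0x62→b12/s0 MISS; vc=[24]
#2 0xc6→b24/s0 VC-HIT; vc=[12]
#3 0xc7→b24/s0 L1-HIT; vc=[12]
#4 0x62→b12/s0 VC-HIT; vc=[24]
#5 0x55→b10/s2 MISS; vc=[24]
#6 0xc5→b24/s0 VC-HIT; vc=[12]
#7 0xb7→b22/s2 MISS; vc=[12,10]
#8 0xb7→b22/s2 L1-HIT; vc=[12,10]
#9 0xc3→b24/s0 L1-HIT; vc=[12,10]
#10 0xb3→b22/s2 L1-HIT; vc=[12,10]
#11 0xe0→b28/s0 MISS; vc=[12,10,24]
#12 0xe7→b28/s0 L1-HIT; vc=[12,10,24]

MISSES = 5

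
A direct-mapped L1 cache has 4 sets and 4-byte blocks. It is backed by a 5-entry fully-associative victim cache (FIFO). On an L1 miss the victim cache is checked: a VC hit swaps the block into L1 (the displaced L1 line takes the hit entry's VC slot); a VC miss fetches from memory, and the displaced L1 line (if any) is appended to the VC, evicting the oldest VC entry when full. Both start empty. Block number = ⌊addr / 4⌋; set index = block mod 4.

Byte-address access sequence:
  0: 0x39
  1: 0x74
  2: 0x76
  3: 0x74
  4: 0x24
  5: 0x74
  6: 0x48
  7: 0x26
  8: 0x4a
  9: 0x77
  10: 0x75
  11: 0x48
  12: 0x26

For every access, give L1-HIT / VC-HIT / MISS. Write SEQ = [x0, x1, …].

SEQ = [MISS, MISS, L1-HIT, L1-HIT, MISS, VC-HIT, MISS, VC-HIT, L1-HIT, VC-HIT, L1-HIT, L1-HIT, VC-HIT]

0: 0x39 (blk 14, set 2) → MISS  vc=[]
1: 0x74 (blk 29, set 1) → MISS  vc=[]
2: 0x76 (blk 29, set 1) → L1-HIT  vc=[]
3: 0x74 (blk 29, set 1) → L1-HIT  vc=[]
4: 0x24 (blk 9, set 1) → MISS  vc=[29]
5: 0x74 (blk 29, set 1) → VC-HIT  vc=[9]
6: 0x48 (blk 18, set 2) → MISS  vc=[9, 14]
7: 0x26 (blk 9, set 1) → VC-HIT  vc=[29, 14]
8: 0x4a (blk 18, set 2) → L1-HIT  vc=[29, 14]
9: 0x77 (blk 29, set 1) → VC-HIT  vc=[9, 14]
10: 0x75 (blk 29, set 1) → L1-HIT  vc=[9, 14]
11: 0x48 (blk 18, set 2) → L1-HIT  vc=[9, 14]
12: 0x26 (blk 9, set 1) → VC-HIT  vc=[29, 14]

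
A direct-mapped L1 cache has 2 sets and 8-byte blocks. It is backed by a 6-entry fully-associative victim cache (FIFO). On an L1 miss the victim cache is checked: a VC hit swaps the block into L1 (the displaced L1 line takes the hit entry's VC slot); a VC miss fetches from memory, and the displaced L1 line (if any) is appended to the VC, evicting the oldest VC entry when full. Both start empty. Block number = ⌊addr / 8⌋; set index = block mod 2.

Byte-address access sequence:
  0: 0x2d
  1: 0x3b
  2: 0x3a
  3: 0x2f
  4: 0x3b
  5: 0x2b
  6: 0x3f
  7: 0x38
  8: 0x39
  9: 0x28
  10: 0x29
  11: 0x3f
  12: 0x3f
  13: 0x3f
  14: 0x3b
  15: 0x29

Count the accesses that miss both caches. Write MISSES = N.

  [0] addr=0x2d blk=5 s=1: MISS | VC []
  [1] addr=0x3b blk=7 s=1: MISS | VC [5]
  [2] addr=0x3a blk=7 s=1: L1-HIT | VC [5]
  [3] addr=0x2f blk=5 s=1: VC-HIT | VC [7]
  [4] addr=0x3b blk=7 s=1: VC-HIT | VC [5]
  [5] addr=0x2b blk=5 s=1: VC-HIT | VC [7]
  [6] addr=0x3f blk=7 s=1: VC-HIT | VC [5]
  [7] addr=0x38 blk=7 s=1: L1-HIT | VC [5]
  [8] addr=0x39 blk=7 s=1: L1-HIT | VC [5]
  [9] addr=0x28 blk=5 s=1: VC-HIT | VC [7]
  [10] addr=0x29 blk=5 s=1: L1-HIT | VC [7]
  [11] addr=0x3f blk=7 s=1: VC-HIT | VC [5]
  [12] addr=0x3f blk=7 s=1: L1-HIT | VC [5]
  [13] addr=0x3f blk=7 s=1: L1-HIT | VC [5]
  [14] addr=0x3b blk=7 s=1: L1-HIT | VC [5]
  [15] addr=0x29 blk=5 s=1: VC-HIT | VC [7]

MISSES = 2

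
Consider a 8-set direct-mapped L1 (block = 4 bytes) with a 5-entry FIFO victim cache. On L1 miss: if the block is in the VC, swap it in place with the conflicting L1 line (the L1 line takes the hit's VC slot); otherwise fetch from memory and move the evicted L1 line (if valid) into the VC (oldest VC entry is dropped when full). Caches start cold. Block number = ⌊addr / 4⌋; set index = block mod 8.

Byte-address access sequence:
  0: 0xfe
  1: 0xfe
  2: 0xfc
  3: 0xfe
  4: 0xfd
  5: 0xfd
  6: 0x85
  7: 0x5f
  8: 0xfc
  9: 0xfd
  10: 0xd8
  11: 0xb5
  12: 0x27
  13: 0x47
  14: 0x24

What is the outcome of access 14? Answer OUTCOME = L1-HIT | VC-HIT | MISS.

  [0] addr=0xfe blk=63 s=7: MISS | VC []
  [1] addr=0xfe blk=63 s=7: L1-HIT | VC []
  [2] addr=0xfc blk=63 s=7: L1-HIT | VC []
  [3] addr=0xfe blk=63 s=7: L1-HIT | VC []
  [4] addr=0xfd blk=63 s=7: L1-HIT | VC []
  [5] addr=0xfd blk=63 s=7: L1-HIT | VC []
  [6] addr=0x85 blk=33 s=1: MISS | VC []
  [7] addr=0x5f blk=23 s=7: MISS | VC [63]
  [8] addr=0xfc blk=63 s=7: VC-HIT | VC [23]
  [9] addr=0xfd blk=63 s=7: L1-HIT | VC [23]
  [10] addr=0xd8 blk=54 s=6: MISS | VC [23]
  [11] addr=0xb5 blk=45 s=5: MISS | VC [23]
  [12] addr=0x27 blk=9 s=1: MISS | VC [23, 33]
  [13] addr=0x47 blk=17 s=1: MISS | VC [23, 33, 9]
  [14] addr=0x24 blk=9 s=1: VC-HIT | VC [23, 33, 17]

OUTCOME = VC-HIT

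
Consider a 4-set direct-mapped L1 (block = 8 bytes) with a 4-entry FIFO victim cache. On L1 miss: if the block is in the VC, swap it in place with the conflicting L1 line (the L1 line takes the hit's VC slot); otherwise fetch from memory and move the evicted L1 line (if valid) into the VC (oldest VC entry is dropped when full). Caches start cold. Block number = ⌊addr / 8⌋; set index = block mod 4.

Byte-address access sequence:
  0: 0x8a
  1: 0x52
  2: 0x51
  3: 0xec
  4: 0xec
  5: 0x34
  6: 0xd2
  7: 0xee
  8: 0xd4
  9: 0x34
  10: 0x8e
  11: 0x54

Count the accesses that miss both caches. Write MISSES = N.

0: 0x8a (blk 17, set 1) → MISS  vc=[]
1: 0x52 (blk 10, set 2) → MISS  vc=[]
2: 0x51 (blk 10, set 2) → L1-HIT  vc=[]
3: 0xec (blk 29, set 1) → MISS  vc=[17]
4: 0xec (blk 29, set 1) → L1-HIT  vc=[17]
5: 0x34 (blk 6, set 2) → MISS  vc=[17, 10]
6: 0xd2 (blk 26, set 2) → MISS  vc=[17, 10, 6]
7: 0xee (blk 29, set 1) → L1-HIT  vc=[17, 10, 6]
8: 0xd4 (blk 26, set 2) → L1-HIT  vc=[17, 10, 6]
9: 0x34 (blk 6, set 2) → VC-HIT  vc=[17, 10, 26]
10: 0x8e (blk 17, set 1) → VC-HIT  vc=[29, 10, 26]
11: 0x54 (blk 10, set 2) → VC-HIT  vc=[29, 6, 26]

MISSES = 5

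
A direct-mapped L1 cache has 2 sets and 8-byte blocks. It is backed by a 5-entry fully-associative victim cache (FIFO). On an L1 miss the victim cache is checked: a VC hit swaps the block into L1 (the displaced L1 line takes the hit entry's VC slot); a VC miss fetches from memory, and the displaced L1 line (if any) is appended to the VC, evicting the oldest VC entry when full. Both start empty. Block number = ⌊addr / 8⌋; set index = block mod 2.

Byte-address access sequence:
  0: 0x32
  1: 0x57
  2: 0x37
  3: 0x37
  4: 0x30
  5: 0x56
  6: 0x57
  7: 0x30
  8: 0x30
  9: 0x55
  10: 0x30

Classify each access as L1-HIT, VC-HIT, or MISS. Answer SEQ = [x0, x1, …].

SEQ = [MISS, MISS, VC-HIT, L1-HIT, L1-HIT, VC-HIT, L1-HIT, VC-HIT, L1-HIT, VC-HIT, VC-HIT]

#0 0x32→b6/s0 MISS; vc=[]
#1 0x57→b10/s0 MISS; vc=[6]
#2 0x37→b6/s0 VC-HIT; vc=[10]
#3 0x37→b6/s0 L1-HIT; vc=[10]
#4 0x30→b6/s0 L1-HIT; vc=[10]
#5 0x56→b10/s0 VC-HIT; vc=[6]
#6 0x57→b10/s0 L1-HIT; vc=[6]
#7 0x30→b6/s0 VC-HIT; vc=[10]
#8 0x30→b6/s0 L1-HIT; vc=[10]
#9 0x55→b10/s0 VC-HIT; vc=[6]
#10 0x30→b6/s0 VC-HIT; vc=[10]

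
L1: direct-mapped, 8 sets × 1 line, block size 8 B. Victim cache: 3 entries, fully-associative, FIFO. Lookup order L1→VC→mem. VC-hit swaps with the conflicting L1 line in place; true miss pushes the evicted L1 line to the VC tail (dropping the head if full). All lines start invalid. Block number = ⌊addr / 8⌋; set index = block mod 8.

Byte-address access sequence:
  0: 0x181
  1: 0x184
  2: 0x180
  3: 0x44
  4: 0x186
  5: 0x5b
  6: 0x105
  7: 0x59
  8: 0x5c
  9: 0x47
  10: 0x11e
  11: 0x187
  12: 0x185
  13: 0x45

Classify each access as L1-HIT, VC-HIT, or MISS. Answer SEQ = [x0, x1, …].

SEQ = [MISS, L1-HIT, L1-HIT, MISS, VC-HIT, MISS, MISS, L1-HIT, L1-HIT, VC-HIT, MISS, VC-HIT, L1-HIT, VC-HIT]

0: 0x181 (blk 48, set 0) → MISS  vc=[]
1: 0x184 (blk 48, set 0) → L1-HIT  vc=[]
2: 0x180 (blk 48, set 0) → L1-HIT  vc=[]
3: 0x44 (blk 8, set 0) → MISS  vc=[48]
4: 0x186 (blk 48, set 0) → VC-HIT  vc=[8]
5: 0x5b (blk 11, set 3) → MISS  vc=[8]
6: 0x105 (blk 32, set 0) → MISS  vc=[8, 48]
7: 0x59 (blk 11, set 3) → L1-HIT  vc=[8, 48]
8: 0x5c (blk 11, set 3) → L1-HIT  vc=[8, 48]
9: 0x47 (blk 8, set 0) → VC-HIT  vc=[32, 48]
10: 0x11e (blk 35, set 3) → MISS  vc=[32, 48, 11]
11: 0x187 (blk 48, set 0) → VC-HIT  vc=[32, 8, 11]
12: 0x185 (blk 48, set 0) → L1-HIT  vc=[32, 8, 11]
13: 0x45 (blk 8, set 0) → VC-HIT  vc=[32, 48, 11]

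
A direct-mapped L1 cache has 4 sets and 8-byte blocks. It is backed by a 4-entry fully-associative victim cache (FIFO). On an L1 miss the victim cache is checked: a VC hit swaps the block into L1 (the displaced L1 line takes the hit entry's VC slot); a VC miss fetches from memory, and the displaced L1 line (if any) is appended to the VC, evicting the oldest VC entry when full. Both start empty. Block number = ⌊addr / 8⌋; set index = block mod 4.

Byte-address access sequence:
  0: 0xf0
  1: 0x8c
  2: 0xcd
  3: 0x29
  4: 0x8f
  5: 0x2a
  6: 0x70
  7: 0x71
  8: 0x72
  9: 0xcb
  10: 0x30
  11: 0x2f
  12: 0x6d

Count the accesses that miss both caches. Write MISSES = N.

0: 0xf0 (blk 30, set 2) → MISS  vc=[]
1: 0x8c (blk 17, set 1) → MISS  vc=[]
2: 0xcd (blk 25, set 1) → MISS  vc=[17]
3: 0x29 (blk 5, set 1) → MISS  vc=[17, 25]
4: 0x8f (blk 17, set 1) → VC-HIT  vc=[5, 25]
5: 0x2a (blk 5, set 1) → VC-HIT  vc=[17, 25]
6: 0x70 (blk 14, set 2) → MISS  vc=[17, 25, 30]
7: 0x71 (blk 14, set 2) → L1-HIT  vc=[17, 25, 30]
8: 0x72 (blk 14, set 2) → L1-HIT  vc=[17, 25, 30]
9: 0xcb (blk 25, set 1) → VC-HIT  vc=[17, 5, 30]
10: 0x30 (blk 6, set 2) → MISS  vc=[17, 5, 30, 14]
11: 0x2f (blk 5, set 1) → VC-HIT  vc=[17, 25, 30, 14]
12: 0x6d (blk 13, set 1) → MISS  vc=[25, 30, 14, 5]

MISSES = 7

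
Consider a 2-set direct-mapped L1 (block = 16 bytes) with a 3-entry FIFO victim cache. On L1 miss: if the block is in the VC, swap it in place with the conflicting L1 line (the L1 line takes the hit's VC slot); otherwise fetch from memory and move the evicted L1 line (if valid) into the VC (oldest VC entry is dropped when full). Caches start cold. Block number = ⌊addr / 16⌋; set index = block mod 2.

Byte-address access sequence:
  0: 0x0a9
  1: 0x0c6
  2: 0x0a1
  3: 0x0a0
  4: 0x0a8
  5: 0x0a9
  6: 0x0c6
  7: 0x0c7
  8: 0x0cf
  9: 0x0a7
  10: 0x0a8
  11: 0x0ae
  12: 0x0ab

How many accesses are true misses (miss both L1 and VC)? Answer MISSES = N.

0: 0xa9 (blk 10, set 0) → MISS  vc=[]
1: 0xc6 (blk 12, set 0) → MISS  vc=[10]
2: 0xa1 (blk 10, set 0) → VC-HIT  vc=[12]
3: 0xa0 (blk 10, set 0) → L1-HIT  vc=[12]
4: 0xa8 (blk 10, set 0) → L1-HIT  vc=[12]
5: 0xa9 (blk 10, set 0) → L1-HIT  vc=[12]
6: 0xc6 (blk 12, set 0) → VC-HIT  vc=[10]
7: 0xc7 (blk 12, set 0) → L1-HIT  vc=[10]
8: 0xcf (blk 12, set 0) → L1-HIT  vc=[10]
9: 0xa7 (blk 10, set 0) → VC-HIT  vc=[12]
10: 0xa8 (blk 10, set 0) → L1-HIT  vc=[12]
11: 0xae (blk 10, set 0) → L1-HIT  vc=[12]
12: 0xab (blk 10, set 0) → L1-HIT  vc=[12]

MISSES = 2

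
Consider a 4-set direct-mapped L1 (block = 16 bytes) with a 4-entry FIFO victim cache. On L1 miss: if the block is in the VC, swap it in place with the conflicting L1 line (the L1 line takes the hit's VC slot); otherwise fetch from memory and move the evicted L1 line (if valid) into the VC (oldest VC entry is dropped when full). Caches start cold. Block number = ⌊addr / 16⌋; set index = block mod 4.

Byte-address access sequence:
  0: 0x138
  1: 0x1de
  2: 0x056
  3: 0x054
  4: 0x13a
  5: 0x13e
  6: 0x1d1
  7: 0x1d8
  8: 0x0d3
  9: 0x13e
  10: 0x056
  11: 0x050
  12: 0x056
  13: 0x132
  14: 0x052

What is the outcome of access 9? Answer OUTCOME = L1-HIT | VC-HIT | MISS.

OUTCOME = L1-HIT

0: 0x138 (blk 19, set 3) → MISS  vc=[]
1: 0x1de (blk 29, set 1) → MISS  vc=[]
2: 0x56 (blk 5, set 1) → MISS  vc=[29]
3: 0x54 (blk 5, set 1) → L1-HIT  vc=[29]
4: 0x13a (blk 19, set 3) → L1-HIT  vc=[29]
5: 0x13e (blk 19, set 3) → L1-HIT  vc=[29]
6: 0x1d1 (blk 29, set 1) → VC-HIT  vc=[5]
7: 0x1d8 (blk 29, set 1) → L1-HIT  vc=[5]
8: 0xd3 (blk 13, set 1) → MISS  vc=[5, 29]
9: 0x13e (blk 19, set 3) → L1-HIT  vc=[5, 29]
10: 0x56 (blk 5, set 1) → VC-HIT  vc=[13, 29]
11: 0x50 (blk 5, set 1) → L1-HIT  vc=[13, 29]
12: 0x56 (blk 5, set 1) → L1-HIT  vc=[13, 29]
13: 0x132 (blk 19, set 3) → L1-HIT  vc=[13, 29]
14: 0x52 (blk 5, set 1) → L1-HIT  vc=[13, 29]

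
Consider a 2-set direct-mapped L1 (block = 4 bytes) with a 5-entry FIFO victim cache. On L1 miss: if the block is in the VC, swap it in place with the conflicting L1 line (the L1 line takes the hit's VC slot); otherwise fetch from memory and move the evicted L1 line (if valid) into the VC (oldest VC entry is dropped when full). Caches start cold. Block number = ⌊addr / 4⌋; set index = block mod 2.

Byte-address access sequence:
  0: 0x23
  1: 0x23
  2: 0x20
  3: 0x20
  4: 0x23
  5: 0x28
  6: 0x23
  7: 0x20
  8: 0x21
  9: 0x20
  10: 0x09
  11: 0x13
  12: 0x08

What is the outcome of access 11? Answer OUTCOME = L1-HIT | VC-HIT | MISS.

  [0] addr=0x23 blk=8 s=0: MISS | VC []
  [1] addr=0x23 blk=8 s=0: L1-HIT | VC []
  [2] addr=0x20 blk=8 s=0: L1-HIT | VC []
  [3] addr=0x20 blk=8 s=0: L1-HIT | VC []
  [4] addr=0x23 blk=8 s=0: L1-HIT | VC []
  [5] addr=0x28 blk=10 s=0: MISS | VC [8]
  [6] addr=0x23 blk=8 s=0: VC-HIT | VC [10]
  [7] addr=0x20 blk=8 s=0: L1-HIT | VC [10]
  [8] addr=0x21 blk=8 s=0: L1-HIT | VC [10]
  [9] addr=0x20 blk=8 s=0: L1-HIT | VC [10]
  [10] addr=0x9 blk=2 s=0: MISS | VC [10, 8]
  [11] addr=0x13 blk=4 s=0: MISS | VC [10, 8, 2]
  [12] addr=0x8 blk=2 s=0: VC-HIT | VC [10, 8, 4]

OUTCOME = MISS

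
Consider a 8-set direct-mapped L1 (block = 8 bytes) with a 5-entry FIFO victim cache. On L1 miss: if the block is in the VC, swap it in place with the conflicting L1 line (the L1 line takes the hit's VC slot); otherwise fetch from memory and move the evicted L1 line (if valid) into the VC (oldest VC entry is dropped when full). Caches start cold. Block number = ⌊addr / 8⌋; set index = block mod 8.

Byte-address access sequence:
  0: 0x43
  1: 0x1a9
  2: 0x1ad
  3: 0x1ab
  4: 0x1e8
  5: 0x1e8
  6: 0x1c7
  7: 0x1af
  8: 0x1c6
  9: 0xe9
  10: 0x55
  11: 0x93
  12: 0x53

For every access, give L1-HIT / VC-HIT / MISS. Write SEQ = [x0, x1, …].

SEQ = [MISS, MISS, L1-HIT, L1-HIT, MISS, L1-HIT, MISS, VC-HIT, L1-HIT, MISS, MISS, MISS, VC-HIT]

#0 0x43→b8/s0 MISS; vc=[]
#1 0x1a9→b53/s5 MISS; vc=[]
#2 0x1ad→b53/s5 L1-HIT; vc=[]
#3 0x1ab→b53/s5 L1-HIT; vc=[]
#4 0x1e8→b61/s5 MISS; vc=[53]
#5 0x1e8→b61/s5 L1-HIT; vc=[53]
#6 0x1c7→b56/s0 MISS; vc=[53,8]
#7 0x1af→b53/s5 VC-HIT; vc=[61,8]
#8 0x1c6→b56/s0 L1-HIT; vc=[61,8]
#9 0xe9→b29/s5 MISS; vc=[61,8,53]
#10 0x55→b10/s2 MISS; vc=[61,8,53]
#11 0x93→b18/s2 MISS; vc=[61,8,53,10]
#12 0x53→b10/s2 VC-HIT; vc=[61,8,53,18]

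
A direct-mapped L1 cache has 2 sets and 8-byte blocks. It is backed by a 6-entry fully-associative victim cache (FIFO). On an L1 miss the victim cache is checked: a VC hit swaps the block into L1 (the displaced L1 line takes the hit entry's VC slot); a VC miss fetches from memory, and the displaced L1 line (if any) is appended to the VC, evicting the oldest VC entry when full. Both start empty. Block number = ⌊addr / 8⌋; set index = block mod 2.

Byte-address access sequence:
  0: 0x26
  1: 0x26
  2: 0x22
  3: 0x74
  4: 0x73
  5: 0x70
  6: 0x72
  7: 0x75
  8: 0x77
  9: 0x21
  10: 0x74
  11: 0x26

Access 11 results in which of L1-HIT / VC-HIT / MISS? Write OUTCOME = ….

#0 0x26→b4/s0 MISS; vc=[]
#1 0x26→b4/s0 L1-HIT; vc=[]
#2 0x22→b4/s0 L1-HIT; vc=[]
#3 0x74→b14/s0 MISS; vc=[4]
#4 0x73→b14/s0 L1-HIT; vc=[4]
#5 0x70→b14/s0 L1-HIT; vc=[4]
#6 0x72→b14/s0 L1-HIT; vc=[4]
#7 0x75→b14/s0 L1-HIT; vc=[4]
#8 0x77→b14/s0 L1-HIT; vc=[4]
#9 0x21→b4/s0 VC-HIT; vc=[14]
#10 0x74→b14/s0 VC-HIT; vc=[4]
#11 0x26→b4/s0 VC-HIT; vc=[14]

OUTCOME = VC-HIT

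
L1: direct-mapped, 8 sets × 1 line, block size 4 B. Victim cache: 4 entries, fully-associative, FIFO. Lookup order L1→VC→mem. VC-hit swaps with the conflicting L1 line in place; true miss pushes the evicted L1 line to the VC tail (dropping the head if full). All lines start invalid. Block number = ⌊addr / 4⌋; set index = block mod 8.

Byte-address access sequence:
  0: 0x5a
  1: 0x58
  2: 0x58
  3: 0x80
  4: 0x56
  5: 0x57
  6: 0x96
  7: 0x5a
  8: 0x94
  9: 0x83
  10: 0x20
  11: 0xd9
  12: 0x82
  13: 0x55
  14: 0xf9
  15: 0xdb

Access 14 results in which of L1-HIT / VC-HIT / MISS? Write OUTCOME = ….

#0 0x5a→b22/s6 MISS; vc=[]
#1 0x58→b22/s6 L1-HIT; vc=[]
#2 0x58→b22/s6 L1-HIT; vc=[]
#3 0x80→b32/s0 MISS; vc=[]
#4 0x56→b21/s5 MISS; vc=[]
#5 0x57→b21/s5 L1-HIT; vc=[]
#6 0x96→b37/s5 MISS; vc=[21]
#7 0x5a→b22/s6 L1-HIT; vc=[21]
#8 0x94→b37/s5 L1-HIT; vc=[21]
#9 0x83→b32/s0 L1-HIT; vc=[21]
#10 0x20→b8/s0 MISS; vc=[21,32]
#11 0xd9→b54/s6 MISS; vc=[21,32,22]
#12 0x82→b32/s0 VC-HIT; vc=[21,8,22]
#13 0x55→b21/s5 VC-HIT; vc=[37,8,22]
#14 0xf9→b62/s6 MISS; vc=[37,8,22,54]
#15 0xdb→b54/s6 VC-HIT; vc=[37,8,22,62]

OUTCOME = MISS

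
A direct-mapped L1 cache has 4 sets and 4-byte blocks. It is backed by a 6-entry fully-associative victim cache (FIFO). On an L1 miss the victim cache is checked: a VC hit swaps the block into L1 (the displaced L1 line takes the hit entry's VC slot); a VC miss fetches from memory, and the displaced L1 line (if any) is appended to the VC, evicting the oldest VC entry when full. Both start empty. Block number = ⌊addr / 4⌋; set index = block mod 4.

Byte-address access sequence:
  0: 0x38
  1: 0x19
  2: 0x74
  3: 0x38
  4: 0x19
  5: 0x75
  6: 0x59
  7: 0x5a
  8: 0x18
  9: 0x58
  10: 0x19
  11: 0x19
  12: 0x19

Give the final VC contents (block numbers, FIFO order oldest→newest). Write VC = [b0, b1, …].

VC = [14, 22]

  [0] addr=0x38 blk=14 s=2: MISS | VC []
  [1] addr=0x19 blk=6 s=2: MISS | VC [14]
  [2] addr=0x74 blk=29 s=1: MISS | VC [14]
  [3] addr=0x38 blk=14 s=2: VC-HIT | VC [6]
  [4] addr=0x19 blk=6 s=2: VC-HIT | VC [14]
  [5] addr=0x75 blk=29 s=1: L1-HIT | VC [14]
  [6] addr=0x59 blk=22 s=2: MISS | VC [14, 6]
  [7] addr=0x5a blk=22 s=2: L1-HIT | VC [14, 6]
  [8] addr=0x18 blk=6 s=2: VC-HIT | VC [14, 22]
  [9] addr=0x58 blk=22 s=2: VC-HIT | VC [14, 6]
  [10] addr=0x19 blk=6 s=2: VC-HIT | VC [14, 22]
  [11] addr=0x19 blk=6 s=2: L1-HIT | VC [14, 22]
  [12] addr=0x19 blk=6 s=2: L1-HIT | VC [14, 22]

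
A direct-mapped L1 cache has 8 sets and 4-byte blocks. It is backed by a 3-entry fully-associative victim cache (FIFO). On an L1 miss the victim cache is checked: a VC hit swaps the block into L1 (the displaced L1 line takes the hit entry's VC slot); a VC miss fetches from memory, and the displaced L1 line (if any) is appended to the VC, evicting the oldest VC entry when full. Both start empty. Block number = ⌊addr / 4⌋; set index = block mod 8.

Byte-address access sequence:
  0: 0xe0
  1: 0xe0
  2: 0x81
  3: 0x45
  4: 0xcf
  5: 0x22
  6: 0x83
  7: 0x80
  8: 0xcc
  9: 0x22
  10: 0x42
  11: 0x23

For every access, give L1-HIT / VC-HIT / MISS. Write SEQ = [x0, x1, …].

#0 0xe0→b56/s0 MISS; vc=[]
#1 0xe0→b56/s0 L1-HIT; vc=[]
#2 0x81→b32/s0 MISS; vc=[56]
#3 0x45→b17/s1 MISS; vc=[56]
#4 0xcf→b51/s3 MISS; vc=[56]
#5 0x22→b8/s0 MISS; vc=[56,32]
#6 0x83→b32/s0 VC-HIT; vc=[56,8]
#7 0x80→b32/s0 L1-HIT; vc=[56,8]
#8 0xcc→b51/s3 L1-HIT; vc=[56,8]
#9 0x22→b8/s0 VC-HIT; vc=[56,32]
#10 0x42→b16/s0 MISS; vc=[56,32,8]
#11 0x23→b8/s0 VC-HIT; vc=[56,32,16]

SEQ = [MISS, L1-HIT, MISS, MISS, MISS, MISS, VC-HIT, L1-HIT, L1-HIT, VC-HIT, MISS, VC-HIT]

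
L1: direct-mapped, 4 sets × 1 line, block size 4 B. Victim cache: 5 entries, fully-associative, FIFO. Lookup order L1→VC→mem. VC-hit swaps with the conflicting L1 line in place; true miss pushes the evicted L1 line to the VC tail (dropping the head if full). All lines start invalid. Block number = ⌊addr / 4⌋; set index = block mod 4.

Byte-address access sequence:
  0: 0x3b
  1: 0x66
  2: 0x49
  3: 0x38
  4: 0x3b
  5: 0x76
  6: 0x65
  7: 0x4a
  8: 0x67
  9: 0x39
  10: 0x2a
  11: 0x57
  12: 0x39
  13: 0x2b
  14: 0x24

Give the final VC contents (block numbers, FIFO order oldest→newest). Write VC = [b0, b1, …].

  [0] addr=0x3b blk=14 s=2: MISS | VC []
  [1] addr=0x66 blk=25 s=1: MISS | VC []
  [2] addr=0x49 blk=18 s=2: MISS | VC [14]
  [3] addr=0x38 blk=14 s=2: VC-HIT | VC [18]
  [4] addr=0x3b blk=14 s=2: L1-HIT | VC [18]
  [5] addr=0x76 blk=29 s=1: MISS | VC [18, 25]
  [6] addr=0x65 blk=25 s=1: VC-HIT | VC [18, 29]
  [7] addr=0x4a blk=18 s=2: VC-HIT | VC [14, 29]
  [8] addr=0x67 blk=25 s=1: L1-HIT | VC [14, 29]
  [9] addr=0x39 blk=14 s=2: VC-HIT | VC [18, 29]
  [10] addr=0x2a blk=10 s=2: MISS | VC [18, 29, 14]
  [11] addr=0x57 blk=21 s=1: MISS | VC [18, 29, 14, 25]
  [12] addr=0x39 blk=14 s=2: VC-HIT | VC [18, 29, 10, 25]
  [13] addr=0x2b blk=10 s=2: VC-HIT | VC [18, 29, 14, 25]
  [14] addr=0x24 blk=9 s=1: MISS | VC [18, 29, 14, 25, 21]

VC = [18, 29, 14, 25, 21]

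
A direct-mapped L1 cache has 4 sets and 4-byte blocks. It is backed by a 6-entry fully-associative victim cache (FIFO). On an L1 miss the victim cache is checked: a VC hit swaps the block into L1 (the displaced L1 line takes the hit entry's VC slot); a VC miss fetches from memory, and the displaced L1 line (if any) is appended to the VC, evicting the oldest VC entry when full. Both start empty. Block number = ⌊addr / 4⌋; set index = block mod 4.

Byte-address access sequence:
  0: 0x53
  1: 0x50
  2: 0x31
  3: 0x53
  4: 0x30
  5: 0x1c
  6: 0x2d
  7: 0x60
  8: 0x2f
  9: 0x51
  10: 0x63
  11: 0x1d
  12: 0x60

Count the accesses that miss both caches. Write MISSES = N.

  [0] addr=0x53 blk=20 s=0: MISS | VC []
  [1] addr=0x50 blk=20 s=0: L1-HIT | VC []
  [2] addr=0x31 blk=12 s=0: MISS | VC [20]
  [3] addr=0x53 blk=20 s=0: VC-HIT | VC [12]
  [4] addr=0x30 blk=12 s=0: VC-HIT | VC [20]
  [5] addr=0x1c blk=7 s=3: MISS | VC [20]
  [6] addr=0x2d blk=11 s=3: MISS | VC [20, 7]
  [7] addr=0x60 blk=24 s=0: MISS | VC [20, 7, 12]
  [8] addr=0x2f blk=11 s=3: L1-HIT | VC [20, 7, 12]
  [9] addr=0x51 blk=20 s=0: VC-HIT | VC [24, 7, 12]
  [10] addr=0x63 blk=24 s=0: VC-HIT | VC [20, 7, 12]
  [11] addr=0x1d blk=7 s=3: VC-HIT | VC [20, 11, 12]
  [12] addr=0x60 blk=24 s=0: L1-HIT | VC [20, 11, 12]

MISSES = 5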